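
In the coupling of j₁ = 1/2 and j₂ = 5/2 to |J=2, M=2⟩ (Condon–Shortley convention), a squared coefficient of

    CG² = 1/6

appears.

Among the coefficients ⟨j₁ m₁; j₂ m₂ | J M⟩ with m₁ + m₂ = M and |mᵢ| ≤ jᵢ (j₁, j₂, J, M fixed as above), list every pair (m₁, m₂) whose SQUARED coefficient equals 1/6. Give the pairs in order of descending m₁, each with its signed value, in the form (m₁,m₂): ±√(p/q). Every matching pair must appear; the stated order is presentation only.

(1/2,3/2): +√(1/6)

Admissible pairs with m₁+m₂ = M = 2: (-1/2,5/2), (1/2,3/2)
  (m₁,m₂)=(1/2,3/2): CG² = 1/6, CG = +√(1/6)   ← matches the target
  (m₁,m₂)=(-1/2,5/2): CG² = 5/6, CG = −√(5/6)
Pairs with CG² = 1/6: (1/2,3/2): +√(1/6)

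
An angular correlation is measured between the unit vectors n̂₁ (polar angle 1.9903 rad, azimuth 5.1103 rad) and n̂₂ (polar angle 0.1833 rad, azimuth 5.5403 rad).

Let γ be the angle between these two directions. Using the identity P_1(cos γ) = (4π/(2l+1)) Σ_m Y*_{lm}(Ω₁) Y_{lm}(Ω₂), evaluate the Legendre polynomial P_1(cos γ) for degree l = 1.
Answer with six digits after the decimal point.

Term-by-term m-sum for l=1 (normalisation 4π/3 = 4.188790):
  m=-1: (0.122268, -0.290885) × (0.046382, 0.042597) = (0.018062, -0.008284)  (running Σ = (0.018062, -0.008284))
  m=0: (-0.199011, -0.000000) × (0.480417, 0.000000) = (-0.095608, -0.000000)  (running Σ = (-0.077546, -0.008284))
  m=1: (-0.122268, -0.290885) × (-0.046382, 0.042597) = (0.018062, 0.008284)  (running Σ = (-0.059484, 0.000000))
Total Σ_m = (-0.059484, 0.000000). Multiply by 4.188790: (-0.249168, 0.000000). P_1(cos γ) = -0.249168

-0.249168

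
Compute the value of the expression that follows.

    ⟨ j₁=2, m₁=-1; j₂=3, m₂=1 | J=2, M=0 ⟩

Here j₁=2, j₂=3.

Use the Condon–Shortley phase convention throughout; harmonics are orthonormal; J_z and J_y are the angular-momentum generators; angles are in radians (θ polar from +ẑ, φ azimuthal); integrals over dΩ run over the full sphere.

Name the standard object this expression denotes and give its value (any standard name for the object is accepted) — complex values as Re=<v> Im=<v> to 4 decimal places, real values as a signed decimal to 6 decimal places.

This is a Clebsch–Gordan (vector-coupling) coefficient.
j₁+j₂−J=3  J+j₁−j₂=1  J−j₁+j₂=3  j₁+j₂+J+1=8
(j₁±m₁, j₂±m₂, J±M) = (1,3,4,2,2,2)
P² = 36/7
sum k=2..3:
  [2] +1/4 = 1/4
  [3] −1/12 = -1/12
S = 1/6
C² = P²·S² = 1/7 ; C = +0.377964

Clebsch–Gordan coefficient, +√(1/7) ≈ +0.377964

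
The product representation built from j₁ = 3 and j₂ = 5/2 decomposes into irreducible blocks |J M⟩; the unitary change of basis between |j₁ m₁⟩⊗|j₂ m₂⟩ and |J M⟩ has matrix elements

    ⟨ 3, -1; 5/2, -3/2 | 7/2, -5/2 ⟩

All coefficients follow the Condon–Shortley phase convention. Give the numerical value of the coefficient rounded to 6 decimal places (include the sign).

j₁+j₂−J=2  J+j₁−j₂=4  J−j₁+j₂=3  j₁+j₂+J+1=10
(j₁±m₁, j₂±m₂, J±M) = (2,4,1,4,1,6)
P² = 18432/35
sum k=0..1:
  [0] +1/96 = 1/96
  [1] −1/36 = -1/36
S = -5/288
C² = P²·S² = 10/63 ; C = -0.398410

−√(10/63) = -0.398410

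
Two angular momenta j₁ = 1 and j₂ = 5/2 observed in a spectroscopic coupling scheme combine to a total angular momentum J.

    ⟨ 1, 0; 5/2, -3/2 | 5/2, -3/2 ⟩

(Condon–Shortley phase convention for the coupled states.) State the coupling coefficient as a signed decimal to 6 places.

j₁+j₂−J=1  J+j₁−j₂=1  J−j₁+j₂=4  j₁+j₂+J+1=7
(j₁±m₁, j₂±m₂, J±M) = (1,1,1,4,1,4)
P² = 576/35
sum k=0..1:
  [0] +1/6 = 1/6
  [1] −1/24 = -1/24
S = 1/8
C² = P²·S² = 9/35 ; C = +0.507093

+√(9/35) = +0.507093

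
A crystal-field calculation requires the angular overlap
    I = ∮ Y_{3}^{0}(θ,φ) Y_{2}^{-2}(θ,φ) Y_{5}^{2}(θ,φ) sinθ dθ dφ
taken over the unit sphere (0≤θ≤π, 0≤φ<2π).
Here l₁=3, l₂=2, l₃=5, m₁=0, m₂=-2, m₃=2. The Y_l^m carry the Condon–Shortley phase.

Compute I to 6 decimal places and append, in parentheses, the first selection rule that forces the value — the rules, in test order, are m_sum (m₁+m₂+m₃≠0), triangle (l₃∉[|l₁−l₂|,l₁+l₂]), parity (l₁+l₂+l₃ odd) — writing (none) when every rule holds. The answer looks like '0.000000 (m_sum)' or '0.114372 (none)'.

Rules hold: Σm=0, L=10 even, 1≤5≤5.
N = 7·5·11 = 385
Δ = 0!·6!·4!/11! = 1/2310
Racah Σ t=0..0: t=0:+1/144 = 1/144
⇒ 3j(3 2 5; 0 0 0)² = 10/231, sgn -1
Racah Σ t=0..0: t=0:+1/864 = 1/864
⇒ 3j(3 2 5; 0 -2 2)² = 1/66, sgn -1
4πI² = N·(3j₀)²·(3jₘ)² = 25/99
I = +1·√(0.252525/4π) = 0.14175797
No selection rule forces the value: the integral is nonzero (none).

0.141758 (none)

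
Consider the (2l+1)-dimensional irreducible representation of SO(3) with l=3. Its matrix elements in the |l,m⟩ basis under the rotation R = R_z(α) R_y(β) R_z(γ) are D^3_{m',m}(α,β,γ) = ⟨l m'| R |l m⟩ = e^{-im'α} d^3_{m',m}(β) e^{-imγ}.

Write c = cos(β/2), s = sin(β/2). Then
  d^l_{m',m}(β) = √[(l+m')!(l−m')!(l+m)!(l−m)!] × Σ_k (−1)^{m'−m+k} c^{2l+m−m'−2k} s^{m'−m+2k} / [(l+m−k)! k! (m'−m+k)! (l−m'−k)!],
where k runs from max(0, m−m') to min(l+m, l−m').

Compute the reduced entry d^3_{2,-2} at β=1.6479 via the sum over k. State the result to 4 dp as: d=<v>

d=0.5130

d^3_{2,-2}(β=1.6479) via the finite sum:
c=cos(1.647900/2)=0.679328, s=sin(1.647900/2)=0.733835; N=√[120·1·1·120]=120.000000
Admissible k: 0..1 (factorial args all ≥0)
  k=0: (−1)^4·120.0000/(24)·0.6793^2·0.7338^4 = +0.669148
  k=1: (−1)^5·120.0000/(120)·0.6793^0·0.7338^6 = -0.156167
d^3_{2,-2}(1.6479) = +0.669148 -0.156167 = +0.512981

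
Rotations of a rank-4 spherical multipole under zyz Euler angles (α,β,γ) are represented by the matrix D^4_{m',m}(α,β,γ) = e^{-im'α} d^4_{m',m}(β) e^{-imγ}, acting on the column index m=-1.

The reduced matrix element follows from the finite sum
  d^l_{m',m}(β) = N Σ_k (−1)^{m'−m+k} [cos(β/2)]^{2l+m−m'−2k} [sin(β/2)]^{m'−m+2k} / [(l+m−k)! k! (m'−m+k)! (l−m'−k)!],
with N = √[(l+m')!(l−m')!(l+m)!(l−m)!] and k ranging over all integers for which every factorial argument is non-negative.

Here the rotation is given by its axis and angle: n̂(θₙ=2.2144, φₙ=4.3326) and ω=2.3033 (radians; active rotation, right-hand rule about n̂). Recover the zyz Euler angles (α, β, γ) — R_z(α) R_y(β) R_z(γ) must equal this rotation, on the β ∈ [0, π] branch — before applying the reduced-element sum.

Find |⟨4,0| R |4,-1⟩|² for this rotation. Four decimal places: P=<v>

P=0.0126

Axis–angle → zyz. n̂ = (sinθₙcosφₙ, sinθₙsinφₙ, cosθₙ) = (-0.296557, -0.742937, -0.600082), ω = 2.3033.
R = I cosω + sinω [n̂]ₓ + (1−cosω) n̂n̂ᵀ gives
  R = [-0.521975, +0.813823, -0.255410; -0.078502, +0.252333, +0.964451; +0.849341, +0.523469, -0.067825]
β = atan2(√(R₁₃²+R₂₃²), R₃₃) = 1.638673; α = atan2(R₂₃, R₁₃) mod 2π = 1.829678; γ = atan2(R₃₂, −R₃₁) mod 2π = 2.589256
D^4_{0,-1}(1.8297,1.6387,2.5893) = e^{-i·0·1.8297}·d^4_{0,-1}(1.6387)·e^{-i·-1·2.5893}. Compute d first:
c=cos(1.638673/2)=0.682706, s=sin(1.638673/2)=0.730693; N=√[24·24·6·120]=643.987578
Admissible k: 0..3 (factorial args all ≥0)
  k=0: (−1)^1·643.9876/(144)·0.6827^7·0.7307^1 = -0.225884
  k=1: (−1)^2·643.9876/(24)·0.6827^5·0.7307^3 = +1.552530
  k=2: (−1)^3·643.9876/(24)·0.6827^3·0.7307^5 = -1.778454
  k=3: (−1)^4·643.9876/(144)·0.6827^1·0.7307^7 = +0.339542
d^4_{0,-1}(1.6387) = -0.225884 +1.552530 -1.778454 +0.339542 = -0.112266
|D^4_{0,-1}|² = |d^4_{0,-1}(β)|² = (-0.112266)² = 0.012604 (the z-rotation phases have unit modulus)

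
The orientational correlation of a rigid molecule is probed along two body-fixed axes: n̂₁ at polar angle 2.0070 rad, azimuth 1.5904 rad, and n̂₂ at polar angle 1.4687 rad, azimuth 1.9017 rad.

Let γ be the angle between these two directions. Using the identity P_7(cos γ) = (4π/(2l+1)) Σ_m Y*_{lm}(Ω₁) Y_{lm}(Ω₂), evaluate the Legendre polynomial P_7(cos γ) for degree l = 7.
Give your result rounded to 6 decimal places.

Addition theorem: P_7(cos γ) = (4π/15) Σ_m Y*_{lm}(Ω₁) Y_{lm}(Ω₂), m = −7…7:
  term(m=-7) = -0.06922 - 0.09940j   from Y*(Ω₁)=0.03437 - 0.24889j, Y(Ω₂)=0.35421 - 0.32703j
  term(m=-6) = 0.02370 + 0.07744j   from Y*(Ω₁)=0.43521 + 0.05143j, Y(Ω₂)=0.07445 + 0.16915j
  term(m=-5) = -0.00131 + 0.09163j   from Y*(Ω₁)=-0.02901 + 0.29497j, Y(Ω₂)=0.30812 - 0.02586j
  term(m=-4) = -0.00954 + 0.02827j   from Y*(Ω₁)=0.14172 + 0.01114j, Y(Ω₂)=-0.05135 + 0.20348j
  term(m=-3) = -0.05252 + 0.07100j   from Y*(Ω₁)=-0.02046 + 0.34741j, Y(Ω₂)=0.21252 + 0.13866j
  term(m=-2) = 0.00076 - 0.00055j   from Y*(Ω₁)=-0.00429 - 0.00017j, Y(Ω₂)=-0.17270 + 0.13454j
  term(m=-1) = -0.07371 + 0.02372j   from Y*(Ω₁)=-0.00654 + 0.33372j, Y(Ω₂)=0.07537 + 0.21938j
  term(m=+0) = 0.01014 + 0.00000j   from Y*(Ω₁)=-0.04581 + 0.00000j, Y(Ω₂)=-0.22133 + 0.00000j
  term(m=+1) = -0.07371 - 0.02372j   from Y*(Ω₁)=0.00654 + 0.33372j, Y(Ω₂)=-0.07537 + 0.21938j
  term(m=+2) = 0.00076 + 0.00055j   from Y*(Ω₁)=-0.00429 + 0.00017j, Y(Ω₂)=-0.17270 - 0.13454j
  term(m=+3) = -0.05252 - 0.07100j   from Y*(Ω₁)=0.02046 + 0.34741j, Y(Ω₂)=-0.21252 + 0.13866j
  term(m=+4) = -0.00954 - 0.02827j   from Y*(Ω₁)=0.14172 - 0.01114j, Y(Ω₂)=-0.05135 - 0.20348j
  term(m=+5) = -0.00131 - 0.09163j   from Y*(Ω₁)=0.02901 + 0.29497j, Y(Ω₂)=-0.30812 - 0.02586j
  term(m=+6) = 0.02370 - 0.07744j   from Y*(Ω₁)=0.43521 - 0.05143j, Y(Ω₂)=0.07445 - 0.16915j
  term(m=+7) = -0.06922 + 0.09940j   from Y*(Ω₁)=-0.03437 - 0.24889j, Y(Ω₂)=-0.35421 - 0.32703j
Σ over m = -0.35353 - 0.00000j; ×(4π/15) → -0.29617 - 0.00000j. Real part: -0.296171

-0.296171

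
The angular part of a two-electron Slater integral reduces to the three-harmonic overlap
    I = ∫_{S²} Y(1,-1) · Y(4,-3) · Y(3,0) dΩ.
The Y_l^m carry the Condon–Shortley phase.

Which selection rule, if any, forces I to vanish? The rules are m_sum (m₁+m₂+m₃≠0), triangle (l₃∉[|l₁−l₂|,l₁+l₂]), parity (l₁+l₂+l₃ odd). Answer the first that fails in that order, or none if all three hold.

m_sum

azimuthal sum: -1 − 3 + 0 = -4  ✗
3 ≤ 3 ≤ 5 (triangle on l)
L = 1 + 4 + 3 = 8 (even)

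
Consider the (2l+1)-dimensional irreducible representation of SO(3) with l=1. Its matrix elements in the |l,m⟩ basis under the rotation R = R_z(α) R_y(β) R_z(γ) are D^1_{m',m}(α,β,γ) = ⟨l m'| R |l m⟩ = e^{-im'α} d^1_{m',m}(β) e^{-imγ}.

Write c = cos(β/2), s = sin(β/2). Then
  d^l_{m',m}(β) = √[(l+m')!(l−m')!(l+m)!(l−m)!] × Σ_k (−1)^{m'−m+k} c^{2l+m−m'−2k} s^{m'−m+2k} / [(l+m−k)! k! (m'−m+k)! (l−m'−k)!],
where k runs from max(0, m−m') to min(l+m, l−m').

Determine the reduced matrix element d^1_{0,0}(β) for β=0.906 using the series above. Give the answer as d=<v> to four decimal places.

d^1_{0,0}(β=0.9060) via the finite sum:
With c≡cos(β/2)=0.899138 and s≡sin(β/2)=0.437665, N=[1·1·1·1]^{1/2}=1.000000
k∈{0,1} keeps every argument non-negative
  k=0: (−1)^0·1.0000/(1)·0.8991^2·0.4377^0 = +0.808449
  k=1: (−1)^1·1.0000/(1)·0.8991^0·0.4377^2 = -0.191551
d^1_{0,0}(0.9060) = +0.808449 -0.191551 = +0.616899

d=0.6169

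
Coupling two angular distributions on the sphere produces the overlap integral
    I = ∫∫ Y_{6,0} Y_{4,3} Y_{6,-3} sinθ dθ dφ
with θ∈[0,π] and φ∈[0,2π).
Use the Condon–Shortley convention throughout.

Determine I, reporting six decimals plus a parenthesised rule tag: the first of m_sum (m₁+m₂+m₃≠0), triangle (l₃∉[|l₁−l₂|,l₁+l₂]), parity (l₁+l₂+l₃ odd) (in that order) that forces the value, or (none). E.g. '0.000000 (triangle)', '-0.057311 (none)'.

0.109740 (none)

Rules hold: Σm=0, L=16 even, 2≤6≤10.
N = 13·9·13 = 1521
Δ = 4!·8!·4!/17! = 1/15315300
Racah Σ t=0..4: t=0:+1/829440 t=1:−1/25920 t=2:+1/9216 t=3:−1/25920 t=4:+1/829440 = 7/207360
⇒ 3j(6 4 6; 0 0 0)² = 28/2431, sgn +1
Racah Σ t=3..4: t=3:−1/103680 t=4:+1/207360 = -1/207360
⇒ 3j(6 4 6; 0 3 -3)² = 21/2431, sgn +1
4πI² = N·(3j₀)²·(3jₘ)² = 5292/34969
I = +1·√(0.151334/4π) = 0.10973960
No selection rule forces the value: the integral is nonzero (none).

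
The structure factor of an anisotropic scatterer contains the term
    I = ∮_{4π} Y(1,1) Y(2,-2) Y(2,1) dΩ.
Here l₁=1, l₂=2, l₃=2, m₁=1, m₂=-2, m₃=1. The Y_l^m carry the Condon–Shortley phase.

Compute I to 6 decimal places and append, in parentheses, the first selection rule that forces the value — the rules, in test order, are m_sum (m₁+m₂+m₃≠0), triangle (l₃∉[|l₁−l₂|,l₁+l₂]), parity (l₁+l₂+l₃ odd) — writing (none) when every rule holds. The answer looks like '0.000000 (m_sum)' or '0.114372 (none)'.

0.000000 (parity)

L=5 odd ⇒ parity kills the (l;000) factor ⇒ I = 0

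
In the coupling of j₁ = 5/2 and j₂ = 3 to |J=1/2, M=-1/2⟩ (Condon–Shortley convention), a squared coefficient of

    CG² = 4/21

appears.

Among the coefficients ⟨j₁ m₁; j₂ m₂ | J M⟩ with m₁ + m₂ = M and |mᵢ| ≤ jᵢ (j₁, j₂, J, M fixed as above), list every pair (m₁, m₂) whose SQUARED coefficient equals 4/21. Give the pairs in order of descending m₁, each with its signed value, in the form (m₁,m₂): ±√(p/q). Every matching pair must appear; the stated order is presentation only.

(1/2,-1): +√(4/21)

Admissible pairs with m₁+m₂ = M = -1/2: (-5/2,2), (-3/2,1), (-1/2,0), (1/2,-1), (3/2,-2), (5/2,-3)
  (m₁,m₂)=(5/2,-3): CG² = 2/7, CG = +√(2/7)
  (m₁,m₂)=(3/2,-2): CG² = 5/21, CG = −√(5/21)
  (m₁,m₂)=(1/2,-1): CG² = 4/21, CG = +√(4/21)   ← matches the target
  (m₁,m₂)=(-1/2,0): CG² = 1/7, CG = −√(1/7)
  (m₁,m₂)=(-3/2,1): CG² = 2/21, CG = +√(2/21)
  (m₁,m₂)=(-5/2,2): CG² = 1/21, CG = −√(1/21)
Pairs with CG² = 4/21: (1/2,-1): +√(4/21)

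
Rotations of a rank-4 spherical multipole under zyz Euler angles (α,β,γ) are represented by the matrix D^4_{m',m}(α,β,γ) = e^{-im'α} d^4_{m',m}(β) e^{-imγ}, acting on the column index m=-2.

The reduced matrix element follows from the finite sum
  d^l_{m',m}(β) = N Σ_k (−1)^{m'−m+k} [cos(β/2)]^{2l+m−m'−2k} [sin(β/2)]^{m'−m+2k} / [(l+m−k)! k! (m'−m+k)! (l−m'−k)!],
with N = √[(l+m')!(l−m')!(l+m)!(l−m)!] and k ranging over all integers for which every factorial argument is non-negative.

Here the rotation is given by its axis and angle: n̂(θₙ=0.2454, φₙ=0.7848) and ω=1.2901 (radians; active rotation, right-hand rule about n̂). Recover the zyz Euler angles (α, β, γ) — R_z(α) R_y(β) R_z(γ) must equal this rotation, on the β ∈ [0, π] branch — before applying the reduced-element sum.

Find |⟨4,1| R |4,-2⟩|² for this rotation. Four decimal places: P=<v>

Axis–angle → zyz. n̂ = (sinθₙcosφₙ, sinθₙsinφₙ, cosθₙ) = (+0.171890, +0.171685, +0.970040), ω = 1.2901.
R = I cosω + sinω [n̂]ₓ + (1−cosω) n̂n̂ᵀ gives
  R = [+0.298386, -0.910740, +0.285515; +0.953411, +0.298335, -0.044758; -0.044416, +0.285568, +0.957329]
β = atan2(√(R₁₃²+R₂₃²), R₃₃) = 0.293184; α = atan2(R₂₃, R₁₃) mod 2π = 6.127689; γ = atan2(R₃₂, −R₃₁) mod 2π = 1.416496
Split into d^4_{1,-2}(β=0.2932) × two z-phases.
c=cos(0.293184/2)=0.989275, s=sin(0.293184/2)=0.146067; N=√[120·6·2·720]=1018.233765
The bounds max(0,m−m')=0 and min(l+m,l−m')=2 give 3 terms
  k=0: (−1)^3·1018.2338/(72)·0.9893^5·0.1461^3 = -0.041760
  k=1: (−1)^4·1018.2338/(48)·0.9893^3·0.1461^5 = +0.001366
  k=2: (−1)^5·1018.2338/(240)·0.9893^1·0.1461^7 = -0.000006
d^4_{1,-2}(0.2932) = -0.041760 +0.001366 -0.000006 = -0.040400
|D^4_{1,-2}|² = |d^4_{1,-2}(β)|² = (-0.040400)² = 0.001632 (the z-rotation phases have unit modulus)

P=0.0016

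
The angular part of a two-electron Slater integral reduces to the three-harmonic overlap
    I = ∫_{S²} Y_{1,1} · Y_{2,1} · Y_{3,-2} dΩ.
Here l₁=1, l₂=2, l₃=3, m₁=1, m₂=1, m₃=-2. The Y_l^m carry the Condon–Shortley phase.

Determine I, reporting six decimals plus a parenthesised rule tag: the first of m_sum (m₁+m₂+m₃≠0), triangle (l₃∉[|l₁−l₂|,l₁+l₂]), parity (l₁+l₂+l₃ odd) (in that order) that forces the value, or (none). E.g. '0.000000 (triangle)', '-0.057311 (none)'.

Rules hold: Σm=0, L=6 even, 1≤3≤3.
N = 3·5·7 = 105
Δ = 0!·2!·4!/7! = 1/105
Racah Σ t=0..0: t=0:+1/4 = 1/4
⇒ 3j(1 2 3; 0 0 0)² = 3/35, sgn -1
Racah Σ t=0..0: t=0:+1/12 = 1/12
⇒ 3j(1 2 3; 1 1 -2)² = 2/21, sgn -1
4πI² = N·(3j₀)²·(3jₘ)² = 6/7
I = +1·√(0.857143/4π) = 0.26116903
No selection rule forces the value: the integral is nonzero (none).

0.261169 (none)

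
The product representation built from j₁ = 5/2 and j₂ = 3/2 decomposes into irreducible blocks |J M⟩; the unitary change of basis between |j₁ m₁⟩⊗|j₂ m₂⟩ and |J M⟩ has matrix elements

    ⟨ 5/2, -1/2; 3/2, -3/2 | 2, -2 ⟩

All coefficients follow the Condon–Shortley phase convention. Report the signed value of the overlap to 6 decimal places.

j₁+j₂−J=2  J+j₁−j₂=3  J−j₁+j₂=1  j₁+j₂+J+1=7
(j₁±m₁, j₂±m₂, J±M) = (2,3,0,3,0,4)
P² = 144/7
sum k=0..0:
  [0] +1/12 = 1/12
S = 1/12
C² = P²·S² = 1/7 ; C = +0.377964

+0.377964  (= +√(1/7))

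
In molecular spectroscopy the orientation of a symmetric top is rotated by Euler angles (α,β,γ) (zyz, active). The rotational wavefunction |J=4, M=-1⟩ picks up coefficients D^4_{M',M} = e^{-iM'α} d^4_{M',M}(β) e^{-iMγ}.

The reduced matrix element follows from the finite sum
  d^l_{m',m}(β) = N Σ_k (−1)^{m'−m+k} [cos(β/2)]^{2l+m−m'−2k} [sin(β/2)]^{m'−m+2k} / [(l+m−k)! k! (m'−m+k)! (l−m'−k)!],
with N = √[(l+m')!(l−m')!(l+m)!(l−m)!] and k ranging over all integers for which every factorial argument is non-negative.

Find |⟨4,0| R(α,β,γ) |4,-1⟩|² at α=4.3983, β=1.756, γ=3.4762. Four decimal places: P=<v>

First d^4_{0,-1}(β=1.7560), then the phase factors e^{-i(0)α} and e^{-i(-1)γ}:
c=cos(1.756000/2)=0.638691, s=sin(1.756000/2)=0.769463; N=√[24·24·6·120]=643.987578
k: max(0,(-1)−(0))=0 … min(4+(-1),4−(0))=3
  k=0: (−1)^1·643.9876/(144)·0.6387^7·0.7695^1 = -0.149190
  k=1: (−1)^2·643.9876/(24)·0.6387^5·0.7695^3 = +1.299226
  k=2: (−1)^3·643.9876/(24)·0.6387^3·0.7695^5 = -1.885724
  k=3: (−1)^4·643.9876/(144)·0.6387^1·0.7695^7 = +0.456163
d^4_{0,-1}(1.7560) = -0.149190 +1.299226 -1.885724 +0.456163 = -0.279525
|D^4_{0,-1}|² = |d^4_{0,-1}(β)|² = (-0.279525)² = 0.078134 (the z-rotation phases have unit modulus)

P=0.0781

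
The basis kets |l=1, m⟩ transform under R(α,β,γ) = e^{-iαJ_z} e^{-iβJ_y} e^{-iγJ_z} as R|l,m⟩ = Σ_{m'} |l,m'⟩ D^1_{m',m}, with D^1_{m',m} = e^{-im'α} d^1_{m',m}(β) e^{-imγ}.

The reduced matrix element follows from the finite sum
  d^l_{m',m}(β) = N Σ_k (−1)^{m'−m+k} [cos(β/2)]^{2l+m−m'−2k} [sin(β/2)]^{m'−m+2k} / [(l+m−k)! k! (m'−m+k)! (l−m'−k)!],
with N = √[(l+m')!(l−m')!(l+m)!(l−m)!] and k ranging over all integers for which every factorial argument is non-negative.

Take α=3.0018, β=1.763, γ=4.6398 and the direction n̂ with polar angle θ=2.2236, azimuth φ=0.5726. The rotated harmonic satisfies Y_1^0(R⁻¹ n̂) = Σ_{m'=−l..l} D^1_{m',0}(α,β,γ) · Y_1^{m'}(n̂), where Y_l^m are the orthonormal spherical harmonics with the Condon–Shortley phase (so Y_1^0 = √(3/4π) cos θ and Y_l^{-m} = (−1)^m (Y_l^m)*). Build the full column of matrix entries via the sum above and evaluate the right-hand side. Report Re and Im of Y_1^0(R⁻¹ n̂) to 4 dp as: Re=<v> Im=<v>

Need the full column D^1_{m',0} for m'=−1..1 at α=3.0018, β=1.7630, γ=4.6398.
cos(β/2)=0.635994, sin(β/2)=0.771694
d^1_{-1,0}: single k=1 term ⇒ +0.694086;  D = -0.687315+0.096712i
d^1_{0,0}: k∈[0..1] ⇒ +0.404489 -0.595511 = -0.191022;  D = -0.191022+0.000000i
d^1_{1,0}: single k=0 term ⇒ -0.694086;  D = +0.687315+0.096712i
Y_1^{m'}(θ=2.2236,φ=0.5726) and Σ D·Y over m':
  (-0.6873+0.0967i)·(+0.2307-0.1487i)  (-0.1910+0.0000i)·(-0.2968+0.0000i)  (+0.6873+0.0967i)·(-0.2307-0.1487i)
Y_1^0(R⁻¹ n̂) = -0.231641+0.000000i

Re=-0.2316 Im=0.0000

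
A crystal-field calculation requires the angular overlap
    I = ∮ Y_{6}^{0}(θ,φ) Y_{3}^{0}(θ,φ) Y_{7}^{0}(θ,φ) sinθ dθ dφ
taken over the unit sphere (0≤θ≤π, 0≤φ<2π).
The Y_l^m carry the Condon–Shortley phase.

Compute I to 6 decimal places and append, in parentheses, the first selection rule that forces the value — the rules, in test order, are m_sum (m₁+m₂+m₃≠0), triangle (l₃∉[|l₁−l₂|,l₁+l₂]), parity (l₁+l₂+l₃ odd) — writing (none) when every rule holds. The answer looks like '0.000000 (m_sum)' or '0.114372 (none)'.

0.144051 (none)

m-sum 0 ✓  L=16 even ✓  3≤7≤9 ✓
Π(2lᵢ+1) = 13×7×15 = 1365
triangle coeff Δ(6,3,7) = 1/2042040
Σ_t [0,2]: t=0:+1/207360 t=1:−1/57600 t=2:+1/207360 = -1/129600
(3j)²=168/12155 [(6 3 7; 0 0 0)], sign=+1
(m-triple is (0,0,0) — same symbol as above.)
⇒ 4πI² = 592704/2272985
I = (+1)√(592704/2272985/(4π)) = 0.14405081
No selection rule forces the value: the integral is nonzero (none).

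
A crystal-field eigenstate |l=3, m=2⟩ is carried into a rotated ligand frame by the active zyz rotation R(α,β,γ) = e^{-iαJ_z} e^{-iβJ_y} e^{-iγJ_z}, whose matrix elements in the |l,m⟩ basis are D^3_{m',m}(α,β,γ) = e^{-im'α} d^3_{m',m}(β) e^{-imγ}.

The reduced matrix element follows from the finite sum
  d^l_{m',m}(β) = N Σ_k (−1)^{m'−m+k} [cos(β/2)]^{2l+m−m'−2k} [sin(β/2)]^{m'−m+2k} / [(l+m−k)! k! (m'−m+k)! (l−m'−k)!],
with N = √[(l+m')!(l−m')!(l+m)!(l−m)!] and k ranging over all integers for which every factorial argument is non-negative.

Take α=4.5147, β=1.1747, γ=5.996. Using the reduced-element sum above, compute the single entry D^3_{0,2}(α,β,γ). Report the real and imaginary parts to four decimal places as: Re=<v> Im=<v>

Re=0.3775 Im=0.2443

Split into d^3_{0,2}(β=1.1747) × two z-phases.
c=cos(1.174700/2)=0.832412, s=sin(1.174700/2)=0.554157; N=√[6·6·120·1]=65.726707
Admissible k: 2..3 (factorial args all ≥0)
  k=2: (−1)^0·65.7267/(12)·0.8324^4·0.5542^2 = +0.807570
  k=3: (−1)^1·65.7267/(12)·0.8324^2·0.5542^4 = -0.357906
d^3_{0,2}(1.1747) = +0.807570 -0.357906 = +0.449664
Phases: e^{-i·(0)·4.5147}=+1.000000+0.000000i, e^{-i·(2)·5.9960}=+0.839534+0.543307i ⇒ D=+0.377508+0.244305i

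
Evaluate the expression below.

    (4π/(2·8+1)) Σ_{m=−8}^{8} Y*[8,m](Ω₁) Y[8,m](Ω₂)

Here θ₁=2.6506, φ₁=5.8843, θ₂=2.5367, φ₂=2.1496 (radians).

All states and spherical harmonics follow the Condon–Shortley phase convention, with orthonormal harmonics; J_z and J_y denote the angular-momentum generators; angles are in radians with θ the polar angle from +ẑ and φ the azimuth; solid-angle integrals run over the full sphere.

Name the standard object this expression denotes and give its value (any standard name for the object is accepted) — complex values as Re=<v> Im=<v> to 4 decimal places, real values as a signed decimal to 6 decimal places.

Legendre polynomial (addition theorem), -0.065121

This sum is the spherical-harmonic addition theorem: it equals the Legendre polynomial P_l(cos γ) of the angle γ between the two directions.
Term-by-term m-sum for l=8 (normalisation 4π/17 = 0.739198):
  term(m=-8) = 0.00000 - 0.00001j   from Y*(Ω₁)=-0.00126 + 0.00006j, Y(Ω₂)=-0.00046 + 0.00562j
  term(m=-7) = 0.00016 + 0.00026j   from Y*(Ω₁)=0.00885 + 0.00322j, Y(Ω₂)=0.02575 + 0.02002j
  term(m=-6) = -0.00470 - 0.00208j   from Y*(Ω₁)=-0.03233 - 0.03001j, Y(Ω₂)=0.11014 - 0.03788j
  term(m=-5) = 0.04054 - 0.00721j   from Y*(Ω₁)=0.05952 + 0.13200j, Y(Ω₂)=0.06969 - 0.27572j
  term(m=-4) = -0.11242 + 0.10883j   from Y*(Ω₁)=-0.00831 - 0.33582j, Y(Ω₂)=-0.31558 - 0.34257j
  term(m=-3) = 0.04588 - 0.21681j   from Y*(Ω₁)=-0.18789 + 0.47853j, Y(Ω₂)=-0.42516 + 0.07106j
  term(m=-2) = 0.00240 + 0.00593j   from Y*(Ω₁)=0.27223 - 0.27905j, Y(Ω₂)=-0.00659 + 0.01502j
  term(m=-1) = -0.05085 - 0.03428j   from Y*(Ω₁)=0.13877 - 0.05849j, Y(Ω₂)=-0.22276 - 0.34089j
  term(m=+0) = 0.06987 + 0.00000j   from Y*(Ω₁)=-0.45078 + 0.00000j, Y(Ω₂)=-0.15501 + 0.00000j
  term(m=+1) = -0.05085 + 0.03428j   from Y*(Ω₁)=-0.13877 - 0.05849j, Y(Ω₂)=0.22276 - 0.34089j
  term(m=+2) = 0.00240 - 0.00593j   from Y*(Ω₁)=0.27223 + 0.27905j, Y(Ω₂)=-0.00659 - 0.01502j
  term(m=+3) = 0.04588 + 0.21681j   from Y*(Ω₁)=0.18789 + 0.47853j, Y(Ω₂)=0.42516 + 0.07106j
  term(m=+4) = -0.11242 - 0.10883j   from Y*(Ω₁)=-0.00831 + 0.33582j, Y(Ω₂)=-0.31558 + 0.34257j
  term(m=+5) = 0.04054 + 0.00721j   from Y*(Ω₁)=-0.05952 + 0.13200j, Y(Ω₂)=-0.06969 - 0.27572j
  term(m=+6) = -0.00470 + 0.00208j   from Y*(Ω₁)=-0.03233 + 0.03001j, Y(Ω₂)=0.11014 + 0.03788j
  term(m=+7) = 0.00016 - 0.00026j   from Y*(Ω₁)=-0.00885 + 0.00322j, Y(Ω₂)=-0.02575 + 0.02002j
  term(m=+8) = 0.00000 + 0.00001j   from Y*(Ω₁)=-0.00126 - 0.00006j, Y(Ω₂)=-0.00046 - 0.00562j
Total Σ_m = -0.08810 - 0.00000j. Multiply by 0.739198: -0.06512 - 0.00000j. P_8(cos γ) = -0.065121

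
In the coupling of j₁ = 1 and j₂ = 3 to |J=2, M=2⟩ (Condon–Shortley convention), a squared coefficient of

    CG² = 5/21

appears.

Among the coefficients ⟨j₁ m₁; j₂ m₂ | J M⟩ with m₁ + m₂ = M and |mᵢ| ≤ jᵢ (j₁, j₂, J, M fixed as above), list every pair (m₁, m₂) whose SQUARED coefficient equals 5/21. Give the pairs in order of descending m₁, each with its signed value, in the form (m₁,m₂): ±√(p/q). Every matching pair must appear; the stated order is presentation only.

Admissible pairs with m₁+m₂ = M = 2: (-1,3), (0,2), (1,1)
  (m₁,m₂)=(1,1): CG² = 1/21, CG = +√(1/21)
  (m₁,m₂)=(0,2): CG² = 5/21, CG = −√(5/21)   ← matches the target
  (m₁,m₂)=(-1,3): CG² = 5/7, CG = +√(5/7)
Pairs with CG² = 5/21: (0,2): −√(5/21)

(0,2): −√(5/21)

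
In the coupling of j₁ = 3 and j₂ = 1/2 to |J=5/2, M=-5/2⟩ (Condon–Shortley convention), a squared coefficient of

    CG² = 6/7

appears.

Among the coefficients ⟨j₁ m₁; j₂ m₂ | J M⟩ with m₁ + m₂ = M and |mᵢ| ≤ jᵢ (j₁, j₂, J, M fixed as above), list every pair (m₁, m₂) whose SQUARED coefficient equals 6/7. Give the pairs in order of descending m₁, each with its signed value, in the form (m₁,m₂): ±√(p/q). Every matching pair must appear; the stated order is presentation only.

Admissible pairs with m₁+m₂ = M = -5/2: (-3,1/2), (-2,-1/2)
  (m₁,m₂)=(-2,-1/2): CG² = 1/7, CG = +√(1/7)
  (m₁,m₂)=(-3,1/2): CG² = 6/7, CG = −√(6/7)   ← matches the target
Pairs with CG² = 6/7: (-3,1/2): −√(6/7)

(-3,1/2): −√(6/7)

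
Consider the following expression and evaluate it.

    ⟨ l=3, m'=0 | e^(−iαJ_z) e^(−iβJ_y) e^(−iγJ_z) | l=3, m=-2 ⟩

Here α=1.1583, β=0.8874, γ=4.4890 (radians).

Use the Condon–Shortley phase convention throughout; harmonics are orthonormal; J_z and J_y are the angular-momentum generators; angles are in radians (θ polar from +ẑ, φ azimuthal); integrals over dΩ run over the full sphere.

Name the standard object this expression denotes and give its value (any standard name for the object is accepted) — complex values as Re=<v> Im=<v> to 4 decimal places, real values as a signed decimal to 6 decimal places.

This is a Wigner D-matrix element — the rotation-matrix element ⟨l m'| R(α,β,γ) |l m⟩ in the angular-momentum basis.
First d^3_{0,-2}(β=0.8874), then the phase factors e^{-i(0)α} and e^{-i(-2)γ}:
With c≡cos(β/2)=0.903169 and s≡sin(β/2)=0.429284, N=[6·6·1·120]^{1/2}=65.726707
k∈{0,1} keeps every argument non-negative
  k=0: (−1)^2·65.7267/(12)·0.9032^4·0.4293^2 = +0.671626
  k=1: (−1)^3·65.7267/(12)·0.9032^2·0.4293^4 = -0.151732
d^3_{0,-2}(0.8874) = +0.671626 -0.151732 = +0.519893
Phases: e^{-i·(0)·1.1583}=+1.000000+0.000000i, e^{-i·(-2)·4.4890}=-0.901844+0.432062i ⇒ D=-0.468863+0.224626i

Wigner D-matrix element, Re=-0.4689 Im=0.2246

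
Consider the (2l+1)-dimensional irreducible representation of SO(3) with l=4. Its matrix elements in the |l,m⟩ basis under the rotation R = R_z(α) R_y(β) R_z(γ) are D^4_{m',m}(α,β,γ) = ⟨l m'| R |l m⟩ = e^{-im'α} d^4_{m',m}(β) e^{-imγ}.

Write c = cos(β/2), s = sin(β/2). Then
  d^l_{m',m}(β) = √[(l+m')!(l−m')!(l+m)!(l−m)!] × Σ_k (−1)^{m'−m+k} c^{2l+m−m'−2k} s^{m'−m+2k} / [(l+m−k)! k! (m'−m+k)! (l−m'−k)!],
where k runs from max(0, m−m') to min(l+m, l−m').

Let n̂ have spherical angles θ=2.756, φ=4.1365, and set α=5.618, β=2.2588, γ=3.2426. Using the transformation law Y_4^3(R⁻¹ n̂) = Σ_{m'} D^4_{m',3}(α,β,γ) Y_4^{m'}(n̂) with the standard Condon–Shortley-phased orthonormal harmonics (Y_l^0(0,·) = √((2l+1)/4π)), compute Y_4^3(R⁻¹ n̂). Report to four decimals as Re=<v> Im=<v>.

Need the full column D^4_{m',3} for m'=−4..4 at α=5.6180, β=2.2588, γ=3.2426.
cos(β/2)=0.427202, sin(β/2)=0.904156
d^4_{-4,3}: single k=7 term ⇒ +0.596874;  D = +0.587461+0.105583i
d^4_{-3,3}: k∈[6..7] ⇒ +0.697952 -0.446629 = +0.251323;  D = +0.167184+0.187651i
d^4_{-2,3}: k∈[5..6] ⇒ +0.528814 -0.789589 = -0.260775;  D = -0.016313-0.260264i
d^4_{-1,3}: k∈[4..5] ⇒ +0.294461 -0.791403 = -0.496943;  D = +0.281656-0.409417i
d^4_{0,3}: k∈[3..4] ⇒ +0.124441 -0.557419 = -0.432978;  D = +0.413252-0.129203i
d^4_{1,3}: k∈[2..3] ⇒ +0.039442 -0.294461 = -0.255019;  D = +0.238476+0.090353i
d^4_{2,3}: k∈[1..2] ⇒ +0.008785 -0.118055 = -0.109270;  D = +0.056502+0.093527i
d^4_{3,3}: k∈[0..1] ⇒ +0.001109 -0.034785 = -0.033675;  D = -0.004089+0.033426i
d^4_{4,3}: single k=0 term ⇒ -0.006641;  D = -0.004703+0.004689i
Y_4^{m'}(θ=2.756,φ=4.1365) and Σ D·Y over m':
  (+0.5875+0.1056i)·(-0.0059+0.0066i)  (+0.1672+0.1877i)·(-0.0609-0.0096i)  (-0.0163-0.2603i)·(-0.0965-0.2166i)  (+0.2817-0.4094i)·(+0.2702-0.4162i)  (+0.4133-0.1292i)·(+0.3218+0.0000i)  (+0.2385+0.0904i)·(-0.2702-0.4162i)  (+0.0565+0.0935i)·(-0.0965+0.2166i)  (-0.0041+0.0334i)·(+0.0609-0.0096i)  (-0.0047+0.0047i)·(-0.0059-0.0066i)
Y_4^3(R⁻¹ n̂) = -0.081050-0.368977i

Re=-0.0811 Im=-0.3690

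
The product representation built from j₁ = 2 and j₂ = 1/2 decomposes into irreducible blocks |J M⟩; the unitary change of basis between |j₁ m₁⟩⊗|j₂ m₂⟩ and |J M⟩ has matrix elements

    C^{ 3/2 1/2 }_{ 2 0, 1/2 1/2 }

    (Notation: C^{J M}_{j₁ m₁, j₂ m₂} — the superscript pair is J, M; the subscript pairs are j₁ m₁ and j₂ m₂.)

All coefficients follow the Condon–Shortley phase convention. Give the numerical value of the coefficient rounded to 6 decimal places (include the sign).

-0.632456  (= −√(2/5))

triangle: 1!×3!×0!/5! = 6/120
(j±m)!: 2!×2!×1!×0!×2!×1! = 8
prefactor² = (2J+1)×Δ×N² = 8/5
  k=1: −1/(1!×0!×1!×0!×2!×0!) = -1/2
Σ = -1/2  ⇒  CG² = 8/5×(-1/2)² = 2/5
CG = −√(2/5) = -0.632456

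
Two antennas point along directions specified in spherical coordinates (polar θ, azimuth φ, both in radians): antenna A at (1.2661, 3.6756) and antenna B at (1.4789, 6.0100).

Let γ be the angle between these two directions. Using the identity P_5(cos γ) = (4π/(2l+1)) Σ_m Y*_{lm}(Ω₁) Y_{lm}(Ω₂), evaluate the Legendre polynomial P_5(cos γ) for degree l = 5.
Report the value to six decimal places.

Addition theorem: P_5(cos γ) = (4π/11) Σ_m Y*_{lm}(Ω₁) Y_{lm}(Ω₂), m = −5…5:
  m=-5: Y*=0.32663 - 0.16656j  Y=0.09245 + 0.44492j  product 0.10430 + 0.12993j
  m=-4: Y*=-0.19530 + 0.30791j  Y=0.06092 + 0.11758j  product -0.04810 - 0.00420j
  m=-3: Y*=-0.00178 + 0.05702j  Y=-0.21548 - 0.23072j  product 0.01354 - 0.01188j
  m=-2: Y*=-0.16275 - 0.29595j  Y=-0.12843 - 0.07810j  product -0.00221 + 0.05072j
  m=-1: Y*=0.02365 + 0.01398j  Y=0.27135 + 0.07603j  product 0.00535 + 0.00559j
  m=+0: Y*=0.32314 + 0.00000j  Y=0.15470 + 0.00000j  product 0.04999 + 0.00000j
  m=+1: Y*=-0.02365 + 0.01398j  Y=-0.27135 + 0.07603j  product 0.00535 - 0.00559j
  m=+2: Y*=-0.16275 + 0.29595j  Y=-0.12843 + 0.07810j  product -0.00221 - 0.05072j
  m=+3: Y*=0.00178 + 0.05702j  Y=0.21548 - 0.23072j  product 0.01354 + 0.01188j
  m=+4: Y*=-0.19530 - 0.30791j  Y=0.06092 - 0.11758j  product -0.04810 + 0.00420j
  m=+5: Y*=-0.32663 - 0.16656j  Y=-0.09245 + 0.44492j  product 0.10430 - 0.12993j
Σ over m = 0.19575 + 0.00000j; ×(4π/11) → 0.22362 + 0.00000j. Real part: 0.223623

0.223623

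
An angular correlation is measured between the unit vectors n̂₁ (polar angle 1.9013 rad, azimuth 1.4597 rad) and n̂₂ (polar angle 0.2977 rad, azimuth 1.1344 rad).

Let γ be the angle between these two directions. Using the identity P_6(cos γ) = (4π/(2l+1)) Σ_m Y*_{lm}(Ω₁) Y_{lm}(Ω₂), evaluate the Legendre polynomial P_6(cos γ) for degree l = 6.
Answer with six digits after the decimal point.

-0.297886

Term-by-term m-sum for l=6 (normalisation 4π/13 = 0.966644):
  [-6]  conj(Y_{6,-6})(Ω₁) = -0.271911+0.213912i ; Y_{6,-6}(Ω₂) = +0.000267-0.000154i ; Δ = -0.000040+0.000099i
  [-5]  conj(Y_{6,-5})(Ω₁) = -0.216837-0.349358i ; Y_{6,-5}(Ω₂) = +0.002845+0.001993i ; Δ = +0.000080-0.001426i
  [-4]  conj(Y_{6,-4})(Ω₁) = +0.040855-0.019453i ; Y_{6,-4}(Ω₂) = -0.004158+0.023547i ; Δ = +0.000288+0.001043i
  [-3]  conj(Y_{6,-3})(Ω₁) = -0.107777-0.311310i ; Y_{6,-3}(Ω₂) = -0.107082+0.028670i ; Δ = +0.020466+0.030246i
  [-2]  conj(Y_{6,-2})(Ω₁) = +0.150539-0.034010i ; Y_{6,-2}(Ω₂) = -0.218176-0.260079i ; Δ = -0.041689-0.031732i
  [-1]  conj(Y_{6,-1})(Ω₁) = -0.030937-0.277324i ; Y_{6,-1}(Ω₂) = +0.251325-0.538878i ; Δ = -0.157219-0.053027i
  [+0]  conj(Y_{6,0})(Ω₁) = +0.180159-0.000000i ; Y_{6,0}(Ω₂) = +0.266779+0.000000i ; Δ = +0.048063+0.000000i
  [+1]  conj(Y_{6,1})(Ω₁) = +0.030937-0.277324i ; Y_{6,1}(Ω₂) = -0.251325-0.538878i ; Δ = -0.157219+0.053027i
  [+2]  conj(Y_{6,2})(Ω₁) = +0.150539+0.034010i ; Y_{6,2}(Ω₂) = -0.218176+0.260079i ; Δ = -0.041689+0.031732i
  [+3]  conj(Y_{6,3})(Ω₁) = +0.107777-0.311310i ; Y_{6,3}(Ω₂) = +0.107082+0.028670i ; Δ = +0.020466-0.030246i
  [+4]  conj(Y_{6,4})(Ω₁) = +0.040855+0.019453i ; Y_{6,4}(Ω₂) = -0.004158-0.023547i ; Δ = +0.000288-0.001043i
  [+5]  conj(Y_{6,5})(Ω₁) = +0.216837-0.349358i ; Y_{6,5}(Ω₂) = -0.002845+0.001993i ; Δ = +0.000080+0.001426i
  [+6]  conj(Y_{6,6})(Ω₁) = -0.271911-0.213912i ; Y_{6,6}(Ω₂) = +0.000267+0.000154i ; Δ = -0.000040-0.000099i
Accumulated sum -0.308166-0.000000i; after 4π/(2l+1) scaling, -0.297886-0.000000i ⇒ P_6 = -0.297886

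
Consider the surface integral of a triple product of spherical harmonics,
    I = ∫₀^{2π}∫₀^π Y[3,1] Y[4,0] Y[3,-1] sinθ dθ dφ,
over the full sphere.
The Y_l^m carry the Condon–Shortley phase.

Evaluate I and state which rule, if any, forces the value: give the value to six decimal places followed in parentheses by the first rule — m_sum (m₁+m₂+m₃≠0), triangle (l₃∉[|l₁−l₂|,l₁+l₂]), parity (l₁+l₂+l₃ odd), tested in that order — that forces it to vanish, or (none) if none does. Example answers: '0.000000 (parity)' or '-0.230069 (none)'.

-0.025645 (none)

m-sum 0 ✓  L=10 even ✓  1≤3≤7 ✓
Π(2lᵢ+1) = 7×9×7 = 441
triangle coeff Δ(3,4,3) = 1/34650
Σ_t [1,3]: t=1:−1/72 t=2:+1/16 t=3:−1/72 = 5/144
(3j)²=2/77 [(3 4 3; 0 0 0)], sign=-1
Σ_t [0,2]: t=0:+1/1152 t=1:−1/36 t=2:+1/32 = 5/1152
(3j)²=1/1386 [(3 4 3; 1 0 -1)], sign=+1
⇒ 4πI² = 1/121
I = (-1)√(1/121/(4π)) = -0.02564498
No selection rule forces the value: the integral is nonzero (none).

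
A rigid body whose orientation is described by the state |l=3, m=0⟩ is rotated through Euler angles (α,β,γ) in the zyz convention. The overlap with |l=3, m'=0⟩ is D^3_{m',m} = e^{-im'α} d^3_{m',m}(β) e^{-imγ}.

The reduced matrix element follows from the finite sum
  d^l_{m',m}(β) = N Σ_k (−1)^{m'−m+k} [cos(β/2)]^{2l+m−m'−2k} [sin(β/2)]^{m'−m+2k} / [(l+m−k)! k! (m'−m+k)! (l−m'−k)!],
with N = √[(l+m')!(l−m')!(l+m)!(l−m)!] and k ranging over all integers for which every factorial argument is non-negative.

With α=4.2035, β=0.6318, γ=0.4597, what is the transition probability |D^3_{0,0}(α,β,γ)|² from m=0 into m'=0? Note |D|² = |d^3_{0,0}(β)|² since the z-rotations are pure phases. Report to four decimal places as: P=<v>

P=0.0107

Split into d^3_{0,0}(β=0.6318) × two z-phases.
With c≡cos(β/2)=0.950517 and s≡sin(β/2)=0.310672, N=[6·6·6·6]^{1/2}=36.000000
k: max(0,(0)−(0))=0 … min(3+(0),3−(0))=3
  k=0: (−1)^0·36.0000/(36)·0.9505^6·0.3107^0 = +0.737496
  k=1: (−1)^1·36.0000/(4)·0.9505^4·0.3107^2 = -0.709066
  k=2: (−1)^2·36.0000/(4)·0.9505^2·0.3107^4 = +0.075748
  k=3: (−1)^3·36.0000/(36)·0.9505^0·0.3107^6 = -0.000899
d^3_{0,0}(0.6318) = +0.737496 -0.709066 +0.075748 -0.000899 = +0.103279
|D^3_{0,0}|² = |d^3_{0,0}(β)|² = (+0.103279)² = 0.010667 (the z-rotation phases have unit modulus)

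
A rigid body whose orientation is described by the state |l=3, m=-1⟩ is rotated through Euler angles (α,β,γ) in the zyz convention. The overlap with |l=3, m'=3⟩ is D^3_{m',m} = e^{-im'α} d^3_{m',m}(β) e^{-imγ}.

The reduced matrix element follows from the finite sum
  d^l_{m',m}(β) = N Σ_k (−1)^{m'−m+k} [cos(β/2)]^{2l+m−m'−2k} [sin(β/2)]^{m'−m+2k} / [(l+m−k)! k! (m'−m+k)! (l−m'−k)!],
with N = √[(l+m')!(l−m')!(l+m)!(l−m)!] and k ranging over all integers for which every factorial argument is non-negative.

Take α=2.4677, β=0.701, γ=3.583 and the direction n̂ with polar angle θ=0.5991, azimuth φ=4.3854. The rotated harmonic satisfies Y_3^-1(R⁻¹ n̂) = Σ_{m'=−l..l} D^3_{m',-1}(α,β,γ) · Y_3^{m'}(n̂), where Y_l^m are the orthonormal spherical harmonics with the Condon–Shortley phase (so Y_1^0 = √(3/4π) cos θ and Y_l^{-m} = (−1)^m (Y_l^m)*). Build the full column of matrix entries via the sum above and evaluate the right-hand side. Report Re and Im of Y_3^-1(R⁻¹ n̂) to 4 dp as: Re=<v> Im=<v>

Re=0.0360 Im=0.0715

Need the full column D^3_{m',-1} for m'=−3..3 at α=2.4677, β=0.7010, γ=3.5830.
cos(β/2)=0.939201, sin(β/2)=0.343367
d^3_{-3,-1}: single k=2 term ⇒ +0.355303;  D = -0.003366-0.355287i
d^3_{-2,-1}: k∈[1..2] ⇒ +0.793510 -0.212121 = +0.581389;  D = -0.358485+0.457713i
d^3_{-1,-1}: k∈[0..2] ⇒ +0.686360 -0.733910 +0.073571 = +0.026020;  D = +0.025320-0.005995i
d^3_{0,-1}: k∈[0..2] ⇒ -0.869246 +0.348550 -0.015529 = -0.536225;  D = +0.484829+0.229082i
d^3_{1,-1}: k∈[0..2] ⇒ +0.550432 -0.098094 +0.001639 = +0.453977;  D = +0.199708+0.407691i
d^3_{2,-1}: k∈[0..1] ⇒ -0.212121 +0.014176 = -0.197945;  D = -0.042888+0.193243i
d^3_{3,-1}: single k=0 term ⇒ +0.047490;  D = -0.036971+0.029806i
Y_3^{m'}(θ=0.5991,φ=4.3854) and Σ D·Y over m':
  (-0.0034-0.3553i)·(+0.0622-0.0416i)  (-0.3585+0.4577i)·(-0.2130-0.1633i)  (+0.0253-0.0060i)·(-0.1411+0.4159i)  (+0.4848+0.2291i)·(+0.1264+0.0000i)  (+0.1997+0.4077i)·(+0.1411+0.4159i)  (-0.0429+0.1932i)·(-0.2130+0.1633i)  (-0.0370+0.0298i)·(-0.0622-0.0416i)
Y_3^-1(R⁻¹ n̂) = +0.036011+0.071519i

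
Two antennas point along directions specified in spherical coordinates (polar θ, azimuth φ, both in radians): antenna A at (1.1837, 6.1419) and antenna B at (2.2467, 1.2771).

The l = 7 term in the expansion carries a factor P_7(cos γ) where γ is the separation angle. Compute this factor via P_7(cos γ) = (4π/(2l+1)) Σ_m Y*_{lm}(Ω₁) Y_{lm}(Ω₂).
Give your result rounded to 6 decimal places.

Term-by-term m-sum for l=7 (normalisation 4π/15 = 0.837758):
  term(m=-7) = (-0.022485, 0.012398)   from Y*(Ω₁)=(0.160436, -0.243919), Y(Ω₂)=(-0.077801, -0.041008)
  term(m=-6) = (0.071708, 0.093098)   from Y*(Ω₁)=(0.294673, -0.333891), Y(Ω₂)=(-0.050194, 0.259063)
  term(m=-5) = (0.063747, -0.066795)   from Y*(Ω₁)=(0.162034, -0.138269), Y(Ω₂)=(0.431196, -0.044272)
  term(m=-4) = (0.068040, 0.047518)   from Y*(Ω₁)=(-0.197385, 0.125169), Y(Ω₂)=(-0.136967, -0.327594)
  term(m=-3) = (-0.006610, 0.013434)   from Y*(Ω₁)=(-0.280371, 0.126505), Y(Ω₂)=(0.037551, -0.030974)
  term(m=-2) = (-0.039424, -0.012404)   from Y*(Ω₁)=(0.108380, -0.031467), Y(Ω₂)=(-0.304829, -0.202951)
  term(m=-1) = (-0.005508, 0.035859)   from Y*(Ω₁)=(0.317822, -0.045205), Y(Ω₂)=(-0.032716, 0.108174)
  term(m=+0) = (0.025438, 0.000000)   from Y*(Ω₁)=(-0.075846, -0.000000), Y(Ω₂)=(-0.335391, 0.000000)
  term(m=+1) = (-0.005508, -0.035859)   from Y*(Ω₁)=(-0.317822, -0.045205), Y(Ω₂)=(0.032716, 0.108174)
  term(m=+2) = (-0.039424, 0.012404)   from Y*(Ω₁)=(0.108380, 0.031467), Y(Ω₂)=(-0.304829, 0.202951)
  term(m=+3) = (-0.006610, -0.013434)   from Y*(Ω₁)=(0.280371, 0.126505), Y(Ω₂)=(-0.037551, -0.030974)
  term(m=+4) = (0.068040, -0.047518)   from Y*(Ω₁)=(-0.197385, -0.125169), Y(Ω₂)=(-0.136967, 0.327594)
  term(m=+5) = (0.063747, 0.066795)   from Y*(Ω₁)=(-0.162034, -0.138269), Y(Ω₂)=(-0.431196, -0.044272)
  term(m=+6) = (0.071708, -0.093098)   from Y*(Ω₁)=(0.294673, 0.333891), Y(Ω₂)=(-0.050194, -0.259063)
  term(m=+7) = (-0.022485, -0.012398)   from Y*(Ω₁)=(-0.160436, -0.243919), Y(Ω₂)=(0.077801, -0.041008)
Σ over m = (0.284375, -0.000000); ×(4π/15) → (0.238238, -0.000000). Real part: 0.238238

0.238238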